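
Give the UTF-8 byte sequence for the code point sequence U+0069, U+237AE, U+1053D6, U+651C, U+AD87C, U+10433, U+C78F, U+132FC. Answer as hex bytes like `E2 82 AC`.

69 F0 A3 9E AE F4 85 8F 96 E6 94 9C F2 AD A1 BC F0 90 90 B3 EC 9E 8F F0 93 8B BC

U+0069: 1-byte form → 69.
U+237AE: 4-byte form → F0 A3 9E AE.
U+1053D6: 4-byte form → F4 85 8F 96.
U+651C: 3-byte form → E6 94 9C.
U+AD87C: 4-byte form → F2 AD A1 BC.
U+10433: 4-byte form → F0 90 90 B3.
U+C78F: 3-byte form → EC 9E 8F.
U+132FC: 4-byte form → F0 93 8B BC.
Concatenated (27 bytes): 69 F0 A3 9E AE F4 85 8F 96 E6 94 9C F2 AD A1 BC F0 90 90 B3 EC 9E 8F F0 93 8B BC.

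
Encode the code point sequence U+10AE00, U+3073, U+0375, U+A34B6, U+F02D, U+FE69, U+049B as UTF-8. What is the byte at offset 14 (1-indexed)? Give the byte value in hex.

0xEF

1-indexed offset 14 is 0-indexed offset 13.
U+10AE00 → 4-byte form F4 8A B8 80 at offsets 0–3.
U+3073 → 3-byte form E3 81 B3 at offsets 4–6.
U+0375 → 2-byte form CD B5 at offsets 7–8.
U+A34B6 → 4-byte form F2 A3 92 B6 at offsets 9–12.
U+F02D → 3-byte form EF 80 AD at offsets 13–15.
Offset 13 falls in char 5's range; it's byte 1 of EF 80 AD = 0xEF.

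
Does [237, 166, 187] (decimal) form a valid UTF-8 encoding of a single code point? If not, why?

invalid (encodes a surrogate (U+D800–U+DFFF))

Structurally a 3-byte sequence; payload = 0xD9BB.
But 0xD9BB is in U+D800–U+DFFF, the surrogate range. Surrogates are not Unicode scalar values and are forbidden in UTF-8.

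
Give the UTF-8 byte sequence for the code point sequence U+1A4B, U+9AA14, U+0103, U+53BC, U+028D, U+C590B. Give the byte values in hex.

E1 A9 8B F2 9A A8 94 C4 83 E5 8E BC CA 8D F3 85 A4 8B

U+1A4B: 3-byte form → E1 A9 8B.
U+9AA14: 4-byte form → F2 9A A8 94.
U+0103: 2-byte form → C4 83.
U+53BC: 3-byte form → E5 8E BC.
U+028D: 2-byte form → CA 8D.
U+C590B: 4-byte form → F3 85 A4 8B.
Concatenated (18 bytes): E1 A9 8B F2 9A A8 94 C4 83 E5 8E BC CA 8D F3 85 A4 8B.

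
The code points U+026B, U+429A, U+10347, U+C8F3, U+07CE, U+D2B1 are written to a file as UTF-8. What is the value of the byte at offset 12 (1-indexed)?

1-indexed offset 12 is 0-indexed offset 11.
U+026B → 2-byte form C9 AB at offsets 0–1.
U+429A → 3-byte form E4 8A 9A at offsets 2–4.
U+10347 → 4-byte form F0 90 8D 87 at offsets 5–8.
U+C8F3 → 3-byte form EC A3 B3 at offsets 9–11.
Offset 11 falls in char 4's range; it's byte 3 of EC A3 B3 = 0xB3.

0xB3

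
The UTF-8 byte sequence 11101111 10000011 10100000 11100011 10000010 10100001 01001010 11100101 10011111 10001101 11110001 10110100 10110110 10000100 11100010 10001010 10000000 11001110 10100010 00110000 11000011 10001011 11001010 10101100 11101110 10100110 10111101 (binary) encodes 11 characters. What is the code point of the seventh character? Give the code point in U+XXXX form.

Offset 0: leading byte 0xEF = 11101111 → 3-byte char #1 = EF 83 A0.
Offset 3: leading byte 0xE3 = 11100011 → 3-byte char #2 = E3 82 A1.
Offset 6: leading byte 0x4A = 01001010 → 1-byte char #3 = 4A.
Offset 7: leading byte 0xE5 = 11100101 → 3-byte char #4 = E5 9F 8D.
Offset 10: leading byte 0xF1 = 11110001 → 4-byte char #5 = F1 B4 B6 84.
Offset 14: leading byte 0xE2 = 11100010 → 3-byte char #6 = E2 8A 80.
Offset 17: leading byte 0xCE = 11001110 → 2-byte char #7 = CE A2.
Leading byte 0xCE = 11001110 matches 110xxxxx → 2-byte sequence.
Byte 1: 0xCE = 11001110, payload 01110 (5 bits).
Byte 2: 0xA2 = 10100010 (10xxxxxx ✓), payload 100010.
Concatenate: 01110100010 = 0x3A2 (11 bits → U+03A2).

U+03A2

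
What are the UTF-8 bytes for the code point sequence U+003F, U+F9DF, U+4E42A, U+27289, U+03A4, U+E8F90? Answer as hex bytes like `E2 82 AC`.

3F EF A7 9F F1 8E 90 AA F0 A7 8A 89 CE A4 F3 A8 BE 90

U+003F: 1-byte form → 3F.
U+F9DF: 3-byte form → EF A7 9F.
U+4E42A: 4-byte form → F1 8E 90 AA.
U+27289: 4-byte form → F0 A7 8A 89.
U+03A4: 2-byte form → CE A4.
U+E8F90: 4-byte form → F3 A8 BE 90.
Concatenated (18 bytes): 3F EF A7 9F F1 8E 90 AA F0 A7 8A 89 CE A4 F3 A8 BE 90.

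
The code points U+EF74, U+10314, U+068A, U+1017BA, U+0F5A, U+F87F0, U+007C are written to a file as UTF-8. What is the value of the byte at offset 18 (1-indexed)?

1-indexed offset 18 is 0-indexed offset 17.
U+EF74 → 3-byte form EE BD B4 at offsets 0–2.
U+10314 → 4-byte form F0 90 8C 94 at offsets 3–6.
U+068A → 2-byte form DA 8A at offsets 7–8.
U+1017BA → 4-byte form F4 81 9E BA at offsets 9–12.
U+0F5A → 3-byte form E0 BD 9A at offsets 13–15.
U+F87F0 → 4-byte form F3 B8 9F B0 at offsets 16–19.
Offset 17 falls in char 6's range; it's byte 2 of F3 B8 9F B0 = 0xB8.

0xB8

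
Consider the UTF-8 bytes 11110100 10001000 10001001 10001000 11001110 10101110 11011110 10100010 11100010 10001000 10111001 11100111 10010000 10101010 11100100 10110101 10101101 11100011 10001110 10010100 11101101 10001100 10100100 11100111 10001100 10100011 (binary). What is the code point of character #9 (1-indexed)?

U+7323

Offset 0: leading byte 0xF4 = 11110100 → 4-byte char #1 = F4 88 89 88.
Offset 4: leading byte 0xCE = 11001110 → 2-byte char #2 = CE AE.
Offset 6: leading byte 0xDE = 11011110 → 2-byte char #3 = DE A2.
Offset 8: leading byte 0xE2 = 11100010 → 3-byte char #4 = E2 88 B9.
Offset 11: leading byte 0xE7 = 11100111 → 3-byte char #5 = E7 90 AA.
Offset 14: leading byte 0xE4 = 11100100 → 3-byte char #6 = E4 B5 AD.
Offset 17: leading byte 0xE3 = 11100011 → 3-byte char #7 = E3 8E 94.
Offset 20: leading byte 0xED = 11101101 → 3-byte char #8 = ED 8C A4.
Offset 23: leading byte 0xE7 = 11100111 → 3-byte char #9 = E7 8C A3.
Leading byte 0xE7 = 11100111 matches 1110xxxx → 3-byte sequence.
Byte 1: 0xE7 = 11100111, payload 0111 (4 bits).
Byte 2: 0x8C = 10001100 (10xxxxxx ✓), payload 001100.
Byte 3: 0xA3 = 10100011 (10xxxxxx ✓), payload 100011.
Concatenate: 0111001100100011 = 0x7323 (16 bits → U+7323).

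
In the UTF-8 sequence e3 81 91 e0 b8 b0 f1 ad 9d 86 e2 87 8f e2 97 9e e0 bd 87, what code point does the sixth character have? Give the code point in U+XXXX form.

U+0F47

Offset 0: leading byte 0xE3 = 11100011 → 3-byte char #1 = E3 81 91.
Offset 3: leading byte 0xE0 = 11100000 → 3-byte char #2 = E0 B8 B0.
Offset 6: leading byte 0xF1 = 11110001 → 4-byte char #3 = F1 AD 9D 86.
Offset 10: leading byte 0xE2 = 11100010 → 3-byte char #4 = E2 87 8F.
Offset 13: leading byte 0xE2 = 11100010 → 3-byte char #5 = E2 97 9E.
Offset 16: leading byte 0xE0 = 11100000 → 3-byte char #6 = E0 BD 87.
Leading byte 0xE0 = 11100000 matches 1110xxxx → 3-byte sequence.
Byte 1: 0xE0 = 11100000, payload 0000 (4 bits).
Byte 2: 0xBD = 10111101 (10xxxxxx ✓), payload 111101.
Byte 3: 0x87 = 10000111 (10xxxxxx ✓), payload 000111.
Concatenate: 0000111101000111 = 0xF47 (16 bits → U+0F47).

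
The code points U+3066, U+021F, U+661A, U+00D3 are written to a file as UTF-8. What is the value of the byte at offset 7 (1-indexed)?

1-indexed offset 7 is 0-indexed offset 6.
U+3066 → 3-byte form E3 81 A6 at offsets 0–2.
U+021F → 2-byte form C8 9F at offsets 3–4.
U+661A → 3-byte form E6 98 9A at offsets 5–7.
Offset 6 falls in char 3's range; it's byte 2 of E6 98 9A = 0x98.

0x98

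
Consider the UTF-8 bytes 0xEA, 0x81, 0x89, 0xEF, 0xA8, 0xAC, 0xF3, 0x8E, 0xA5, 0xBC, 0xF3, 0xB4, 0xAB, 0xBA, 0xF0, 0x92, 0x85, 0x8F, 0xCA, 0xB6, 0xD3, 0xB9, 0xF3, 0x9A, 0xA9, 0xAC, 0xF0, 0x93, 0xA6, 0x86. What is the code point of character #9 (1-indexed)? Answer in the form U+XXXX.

U+13986

Offset 0: leading byte 0xEA = 11101010 → 3-byte char #1 = EA 81 89.
Offset 3: leading byte 0xEF = 11101111 → 3-byte char #2 = EF A8 AC.
Offset 6: leading byte 0xF3 = 11110011 → 4-byte char #3 = F3 8E A5 BC.
Offset 10: leading byte 0xF3 = 11110011 → 4-byte char #4 = F3 B4 AB BA.
Offset 14: leading byte 0xF0 = 11110000 → 4-byte char #5 = F0 92 85 8F.
Offset 18: leading byte 0xCA = 11001010 → 2-byte char #6 = CA B6.
Offset 20: leading byte 0xD3 = 11010011 → 2-byte char #7 = D3 B9.
Offset 22: leading byte 0xF3 = 11110011 → 4-byte char #8 = F3 9A A9 AC.
Offset 26: leading byte 0xF0 = 11110000 → 4-byte char #9 = F0 93 A6 86.
Leading byte 0xF0 = 11110000 matches 11110xxx → 4-byte sequence.
Byte 1: 0xF0 = 11110000, payload 000 (3 bits).
Byte 2: 0x93 = 10010011 (10xxxxxx ✓), payload 010011.
Byte 3: 0xA6 = 10100110 (10xxxxxx ✓), payload 100110.
Byte 4: 0x86 = 10000110 (10xxxxxx ✓), payload 000110.
Concatenate: 000010011100110000110 = 0x13986 (21 bits → U+13986).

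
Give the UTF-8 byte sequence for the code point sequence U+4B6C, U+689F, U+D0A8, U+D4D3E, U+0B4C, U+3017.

U+4B6C: 3-byte form → E4 AD AC.
U+689F: 3-byte form → E6 A2 9F.
U+D0A8: 3-byte form → ED 82 A8.
U+D4D3E: 4-byte form → F3 94 B4 BE.
U+0B4C: 3-byte form → E0 AD 8C.
U+3017: 3-byte form → E3 80 97.
Concatenated (19 bytes): E4 AD AC E6 A2 9F ED 82 A8 F3 94 B4 BE E0 AD 8C E3 80 97.

E4 AD AC E6 A2 9F ED 82 A8 F3 94 B4 BE E0 AD 8C E3 80 97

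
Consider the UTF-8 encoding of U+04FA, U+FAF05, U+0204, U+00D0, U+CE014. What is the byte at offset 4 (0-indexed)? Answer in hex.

U+04FA → 2-byte form D3 BA at offsets 0–1.
U+FAF05 → 4-byte form F3 BA BC 85 at offsets 2–5.
Offset 4 falls in char 2's range; it's byte 3 of F3 BA BC 85 = 0xBC.

0xBC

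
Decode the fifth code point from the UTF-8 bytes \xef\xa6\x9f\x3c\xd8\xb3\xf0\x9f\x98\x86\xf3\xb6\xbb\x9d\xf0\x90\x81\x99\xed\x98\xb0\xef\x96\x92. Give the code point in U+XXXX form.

U+F6EDD

Offset 0: leading byte 0xEF = 11101111 → 3-byte char #1 = EF A6 9F.
Offset 3: leading byte 0x3C = 00111100 → 1-byte char #2 = 3C.
Offset 4: leading byte 0xD8 = 11011000 → 2-byte char #3 = D8 B3.
Offset 6: leading byte 0xF0 = 11110000 → 4-byte char #4 = F0 9F 98 86.
Offset 10: leading byte 0xF3 = 11110011 → 4-byte char #5 = F3 B6 BB 9D.
Leading byte 0xF3 = 11110011 matches 11110xxx → 4-byte sequence.
Byte 1: 0xF3 = 11110011, payload 011 (3 bits).
Byte 2: 0xB6 = 10110110 (10xxxxxx ✓), payload 110110.
Byte 3: 0xBB = 10111011 (10xxxxxx ✓), payload 111011.
Byte 4: 0x9D = 10011101 (10xxxxxx ✓), payload 011101.
Concatenate: 011110110111011011101 = 0xF6EDD (21 bits → U+F6EDD).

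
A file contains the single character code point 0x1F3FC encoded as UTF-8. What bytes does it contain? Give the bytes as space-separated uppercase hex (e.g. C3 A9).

F0 9F 8F BC

U+1F3FC = 0x1F3FC = 127996 decimal. In range U+10000–U+10FFFF → 4-byte form: 11110xxx 10xxxxxx 10xxxxxx 10xxxxxx.
Binary (21 bits): 000011111001111111100.
Split 3+6+6+6: 000 | 011111 | 001111 | 111100.
Byte 1: 11110000 = 0xF0.
Byte 2: 10011111 = 0x9F.
Byte 3: 10001111 = 0x8F.
Byte 4: 10111100 = 0xBC.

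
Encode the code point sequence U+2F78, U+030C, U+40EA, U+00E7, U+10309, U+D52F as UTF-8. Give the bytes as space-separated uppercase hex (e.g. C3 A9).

U+2F78: 3-byte form → E2 BD B8.
U+030C: 2-byte form → CC 8C.
U+40EA: 3-byte form → E4 83 AA.
U+00E7: 2-byte form → C3 A7.
U+10309: 4-byte form → F0 90 8C 89.
U+D52F: 3-byte form → ED 94 AF.
Concatenated (17 bytes): E2 BD B8 CC 8C E4 83 AA C3 A7 F0 90 8C 89 ED 94 AF.

E2 BD B8 CC 8C E4 83 AA C3 A7 F0 90 8C 89 ED 94 AF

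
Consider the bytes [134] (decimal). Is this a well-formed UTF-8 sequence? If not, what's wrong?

invalid (continuation byte with no leading byte)

Byte 0x86 = 10000110 has the form 10xxxxxx — a continuation byte — but there is no preceding leading byte.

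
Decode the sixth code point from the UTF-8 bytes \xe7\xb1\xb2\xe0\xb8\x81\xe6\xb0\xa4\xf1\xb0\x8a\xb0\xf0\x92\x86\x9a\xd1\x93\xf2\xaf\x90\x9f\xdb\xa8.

Offset 0: leading byte 0xE7 = 11100111 → 3-byte char #1 = E7 B1 B2.
Offset 3: leading byte 0xE0 = 11100000 → 3-byte char #2 = E0 B8 81.
Offset 6: leading byte 0xE6 = 11100110 → 3-byte char #3 = E6 B0 A4.
Offset 9: leading byte 0xF1 = 11110001 → 4-byte char #4 = F1 B0 8A B0.
Offset 13: leading byte 0xF0 = 11110000 → 4-byte char #5 = F0 92 86 9A.
Offset 17: leading byte 0xD1 = 11010001 → 2-byte char #6 = D1 93.
Leading byte 0xD1 = 11010001 matches 110xxxxx → 2-byte sequence.
Byte 1: 0xD1 = 11010001, payload 10001 (5 bits).
Byte 2: 0x93 = 10010011 (10xxxxxx ✓), payload 010011.
Concatenate: 10001010011 = 0x453 (11 bits → U+0453).

U+0453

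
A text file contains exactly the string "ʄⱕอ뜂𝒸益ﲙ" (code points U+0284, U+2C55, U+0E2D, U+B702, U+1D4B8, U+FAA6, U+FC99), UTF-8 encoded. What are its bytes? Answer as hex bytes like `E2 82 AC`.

CA 84 E2 B1 95 E0 B8 AD EB 9C 82 F0 9D 92 B8 EF AA A6 EF B2 99

U+0284: 2-byte form → CA 84.
U+2C55: 3-byte form → E2 B1 95.
U+0E2D: 3-byte form → E0 B8 AD.
U+B702: 3-byte form → EB 9C 82.
U+1D4B8: 4-byte form → F0 9D 92 B8.
U+FAA6: 3-byte form → EF AA A6.
U+FC99: 3-byte form → EF B2 99.
Concatenated (21 bytes): CA 84 E2 B1 95 E0 B8 AD EB 9C 82 F0 9D 92 B8 EF AA A6 EF B2 99.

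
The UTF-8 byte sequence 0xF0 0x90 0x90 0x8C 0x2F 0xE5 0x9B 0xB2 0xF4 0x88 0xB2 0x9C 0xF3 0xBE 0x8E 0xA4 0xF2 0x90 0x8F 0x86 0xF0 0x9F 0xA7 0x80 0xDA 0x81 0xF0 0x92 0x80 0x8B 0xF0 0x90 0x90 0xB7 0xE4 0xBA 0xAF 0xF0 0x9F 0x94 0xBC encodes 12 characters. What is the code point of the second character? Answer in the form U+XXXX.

Offset 0: leading byte 0xF0 = 11110000 → 4-byte char #1 = F0 90 90 8C.
Offset 4: leading byte 0x2F = 00101111 → 1-byte char #2 = 2F.
Leading byte 0x2F = 00101111 matches 0xxxxxxx → 1-byte sequence.
Byte 1: 0x2F = 00101111, payload 0101111 (7 bits).
Concatenate: 0101111 = 0x2F (7 bits → U+002F).

U+002F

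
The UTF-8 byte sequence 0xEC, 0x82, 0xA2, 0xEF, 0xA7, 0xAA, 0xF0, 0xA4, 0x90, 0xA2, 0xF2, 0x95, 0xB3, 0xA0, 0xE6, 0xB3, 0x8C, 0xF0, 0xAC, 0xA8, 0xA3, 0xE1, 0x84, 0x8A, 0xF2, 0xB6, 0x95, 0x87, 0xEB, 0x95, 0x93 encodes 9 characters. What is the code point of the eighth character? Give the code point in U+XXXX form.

Offset 0: leading byte 0xEC = 11101100 → 3-byte char #1 = EC 82 A2.
Offset 3: leading byte 0xEF = 11101111 → 3-byte char #2 = EF A7 AA.
Offset 6: leading byte 0xF0 = 11110000 → 4-byte char #3 = F0 A4 90 A2.
Offset 10: leading byte 0xF2 = 11110010 → 4-byte char #4 = F2 95 B3 A0.
Offset 14: leading byte 0xE6 = 11100110 → 3-byte char #5 = E6 B3 8C.
Offset 17: leading byte 0xF0 = 11110000 → 4-byte char #6 = F0 AC A8 A3.
Offset 21: leading byte 0xE1 = 11100001 → 3-byte char #7 = E1 84 8A.
Offset 24: leading byte 0xF2 = 11110010 → 4-byte char #8 = F2 B6 95 87.
Leading byte 0xF2 = 11110010 matches 11110xxx → 4-byte sequence.
Byte 1: 0xF2 = 11110010, payload 010 (3 bits).
Byte 2: 0xB6 = 10110110 (10xxxxxx ✓), payload 110110.
Byte 3: 0x95 = 10010101 (10xxxxxx ✓), payload 010101.
Byte 4: 0x87 = 10000111 (10xxxxxx ✓), payload 000111.
Concatenate: 010110110010101000111 = 0xB6547 (21 bits → U+B6547).

U+B6547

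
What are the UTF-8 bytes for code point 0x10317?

U+10317 = 0x10317 = 66327 decimal. In range U+10000–U+10FFFF → 4-byte form: 11110xxx 10xxxxxx 10xxxxxx 10xxxxxx.
Binary (21 bits): 000010000001100010111.
Split 3+6+6+6: 000 | 010000 | 001100 | 010111.
Byte 1: 11110000 = 0xF0.
Byte 2: 10010000 = 0x90.
Byte 3: 10001100 = 0x8C.
Byte 4: 10010111 = 0x97.

F0 90 8C 97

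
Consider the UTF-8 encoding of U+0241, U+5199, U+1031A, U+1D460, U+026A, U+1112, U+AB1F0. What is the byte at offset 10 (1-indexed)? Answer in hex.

0xF0

1-indexed offset 10 is 0-indexed offset 9.
U+0241 → 2-byte form C9 81 at offsets 0–1.
U+5199 → 3-byte form E5 86 99 at offsets 2–4.
U+1031A → 4-byte form F0 90 8C 9A at offsets 5–8.
U+1D460 → 4-byte form F0 9D 91 A0 at offsets 9–12.
Offset 9 falls in char 4's range; it's byte 1 of F0 9D 91 A0 = 0xF0.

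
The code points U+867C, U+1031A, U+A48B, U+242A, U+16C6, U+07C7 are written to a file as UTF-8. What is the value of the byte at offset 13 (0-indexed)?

0xE1

U+867C → 3-byte form E8 99 BC at offsets 0–2.
U+1031A → 4-byte form F0 90 8C 9A at offsets 3–6.
U+A48B → 3-byte form EA 92 8B at offsets 7–9.
U+242A → 3-byte form E2 90 AA at offsets 10–12.
U+16C6 → 3-byte form E1 9B 86 at offsets 13–15.
Offset 13 falls in char 5's range; it's byte 1 of E1 9B 86 = 0xE1.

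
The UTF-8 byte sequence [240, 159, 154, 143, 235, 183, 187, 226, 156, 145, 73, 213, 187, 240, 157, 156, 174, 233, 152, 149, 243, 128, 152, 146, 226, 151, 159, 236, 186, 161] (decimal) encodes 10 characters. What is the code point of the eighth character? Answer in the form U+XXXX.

Offset 0: leading byte 0xF0 = 11110000 → 4-byte char #1 = F0 9F 9A 8F.
Offset 4: leading byte 0xEB = 11101011 → 3-byte char #2 = EB B7 BB.
Offset 7: leading byte 0xE2 = 11100010 → 3-byte char #3 = E2 9C 91.
Offset 10: leading byte 0x49 = 01001001 → 1-byte char #4 = 49.
Offset 11: leading byte 0xD5 = 11010101 → 2-byte char #5 = D5 BB.
Offset 13: leading byte 0xF0 = 11110000 → 4-byte char #6 = F0 9D 9C AE.
Offset 17: leading byte 0xE9 = 11101001 → 3-byte char #7 = E9 98 95.
Offset 20: leading byte 0xF3 = 11110011 → 4-byte char #8 = F3 80 98 92.
Leading byte 0xF3 = 11110011 matches 11110xxx → 4-byte sequence.
Byte 1: 0xF3 = 11110011, payload 011 (3 bits).
Byte 2: 0x80 = 10000000 (10xxxxxx ✓), payload 000000.
Byte 3: 0x98 = 10011000 (10xxxxxx ✓), payload 011000.
Byte 4: 0x92 = 10010010 (10xxxxxx ✓), payload 010010.
Concatenate: 011000000011000010010 = 0xC0612 (21 bits → U+C0612).

U+C0612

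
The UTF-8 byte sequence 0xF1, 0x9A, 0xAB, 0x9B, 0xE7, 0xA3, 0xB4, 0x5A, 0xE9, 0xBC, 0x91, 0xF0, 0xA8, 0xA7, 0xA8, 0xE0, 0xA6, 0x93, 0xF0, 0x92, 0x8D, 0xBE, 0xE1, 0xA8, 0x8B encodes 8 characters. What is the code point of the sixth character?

Offset 0: leading byte 0xF1 = 11110001 → 4-byte char #1 = F1 9A AB 9B.
Offset 4: leading byte 0xE7 = 11100111 → 3-byte char #2 = E7 A3 B4.
Offset 7: leading byte 0x5A = 01011010 → 1-byte char #3 = 5A.
Offset 8: leading byte 0xE9 = 11101001 → 3-byte char #4 = E9 BC 91.
Offset 11: leading byte 0xF0 = 11110000 → 4-byte char #5 = F0 A8 A7 A8.
Offset 15: leading byte 0xE0 = 11100000 → 3-byte char #6 = E0 A6 93.
Leading byte 0xE0 = 11100000 matches 1110xxxx → 3-byte sequence.
Byte 1: 0xE0 = 11100000, payload 0000 (4 bits).
Byte 2: 0xA6 = 10100110 (10xxxxxx ✓), payload 100110.
Byte 3: 0x93 = 10010011 (10xxxxxx ✓), payload 010011.
Concatenate: 0000100110010011 = 0x993 (16 bits → U+0993).

U+0993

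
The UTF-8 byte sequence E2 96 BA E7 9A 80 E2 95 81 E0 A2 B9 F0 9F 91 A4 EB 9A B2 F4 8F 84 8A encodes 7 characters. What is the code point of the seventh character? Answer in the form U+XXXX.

U+10F10A

Offset 0: leading byte 0xE2 = 11100010 → 3-byte char #1 = E2 96 BA.
Offset 3: leading byte 0xE7 = 11100111 → 3-byte char #2 = E7 9A 80.
Offset 6: leading byte 0xE2 = 11100010 → 3-byte char #3 = E2 95 81.
Offset 9: leading byte 0xE0 = 11100000 → 3-byte char #4 = E0 A2 B9.
Offset 12: leading byte 0xF0 = 11110000 → 4-byte char #5 = F0 9F 91 A4.
Offset 16: leading byte 0xEB = 11101011 → 3-byte char #6 = EB 9A B2.
Offset 19: leading byte 0xF4 = 11110100 → 4-byte char #7 = F4 8F 84 8A.
Leading byte 0xF4 = 11110100 matches 11110xxx → 4-byte sequence.
Byte 1: 0xF4 = 11110100, payload 100 (3 bits).
Byte 2: 0x8F = 10001111 (10xxxxxx ✓), payload 001111.
Byte 3: 0x84 = 10000100 (10xxxxxx ✓), payload 000100.
Byte 4: 0x8A = 10001010 (10xxxxxx ✓), payload 001010.
Concatenate: 100001111000100001010 = 0x10F10A (21 bits → U+10F10A).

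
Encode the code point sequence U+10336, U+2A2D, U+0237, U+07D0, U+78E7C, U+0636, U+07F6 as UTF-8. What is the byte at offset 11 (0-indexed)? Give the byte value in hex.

0xF1

U+10336 → 4-byte form F0 90 8C B6 at offsets 0–3.
U+2A2D → 3-byte form E2 A8 AD at offsets 4–6.
U+0237 → 2-byte form C8 B7 at offsets 7–8.
U+07D0 → 2-byte form DF 90 at offsets 9–10.
U+78E7C → 4-byte form F1 B8 B9 BC at offsets 11–14.
Offset 11 falls in char 5's range; it's byte 1 of F1 B8 B9 BC = 0xF1.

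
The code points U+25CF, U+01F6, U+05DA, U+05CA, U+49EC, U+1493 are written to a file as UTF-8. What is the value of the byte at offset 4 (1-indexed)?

1-indexed offset 4 is 0-indexed offset 3.
U+25CF → 3-byte form E2 97 8F at offsets 0–2.
U+01F6 → 2-byte form C7 B6 at offsets 3–4.
Offset 3 falls in char 2's range; it's byte 1 of C7 B6 = 0xC7.

0xC7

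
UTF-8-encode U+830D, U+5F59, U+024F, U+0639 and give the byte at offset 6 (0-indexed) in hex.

U+830D → 3-byte form E8 8C 8D at offsets 0–2.
U+5F59 → 3-byte form E5 BD 99 at offsets 3–5.
U+024F → 2-byte form C9 8F at offsets 6–7.
Offset 6 falls in char 3's range; it's byte 1 of C9 8F = 0xC9.

0xC9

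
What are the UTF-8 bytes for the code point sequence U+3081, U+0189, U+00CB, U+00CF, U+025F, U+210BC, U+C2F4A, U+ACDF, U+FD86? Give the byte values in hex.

U+3081: 3-byte form → E3 82 81.
U+0189: 2-byte form → C6 89.
U+00CB: 2-byte form → C3 8B.
U+00CF: 2-byte form → C3 8F.
U+025F: 2-byte form → C9 9F.
U+210BC: 4-byte form → F0 A1 82 BC.
U+C2F4A: 4-byte form → F3 82 BD 8A.
U+ACDF: 3-byte form → EA B3 9F.
U+FD86: 3-byte form → EF B6 86.
Concatenated (25 bytes): E3 82 81 C6 89 C3 8B C3 8F C9 9F F0 A1 82 BC F3 82 BD 8A EA B3 9F EF B6 86.

E3 82 81 C6 89 C3 8B C3 8F C9 9F F0 A1 82 BC F3 82 BD 8A EA B3 9F EF B6 86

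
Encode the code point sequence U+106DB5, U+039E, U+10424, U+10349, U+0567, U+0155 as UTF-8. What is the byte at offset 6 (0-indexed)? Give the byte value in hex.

U+106DB5 → 4-byte form F4 86 B6 B5 at offsets 0–3.
U+039E → 2-byte form CE 9E at offsets 4–5.
U+10424 → 4-byte form F0 90 90 A4 at offsets 6–9.
Offset 6 falls in char 3's range; it's byte 1 of F0 90 90 A4 = 0xF0.

0xF0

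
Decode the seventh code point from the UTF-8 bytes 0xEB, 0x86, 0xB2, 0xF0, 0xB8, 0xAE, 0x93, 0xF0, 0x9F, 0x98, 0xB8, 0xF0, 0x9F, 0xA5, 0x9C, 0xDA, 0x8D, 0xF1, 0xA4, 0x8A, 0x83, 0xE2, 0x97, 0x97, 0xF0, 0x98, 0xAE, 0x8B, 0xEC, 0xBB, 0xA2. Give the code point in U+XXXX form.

Offset 0: leading byte 0xEB = 11101011 → 3-byte char #1 = EB 86 B2.
Offset 3: leading byte 0xF0 = 11110000 → 4-byte char #2 = F0 B8 AE 93.
Offset 7: leading byte 0xF0 = 11110000 → 4-byte char #3 = F0 9F 98 B8.
Offset 11: leading byte 0xF0 = 11110000 → 4-byte char #4 = F0 9F A5 9C.
Offset 15: leading byte 0xDA = 11011010 → 2-byte char #5 = DA 8D.
Offset 17: leading byte 0xF1 = 11110001 → 4-byte char #6 = F1 A4 8A 83.
Offset 21: leading byte 0xE2 = 11100010 → 3-byte char #7 = E2 97 97.
Leading byte 0xE2 = 11100010 matches 1110xxxx → 3-byte sequence.
Byte 1: 0xE2 = 11100010, payload 0010 (4 bits).
Byte 2: 0x97 = 10010111 (10xxxxxx ✓), payload 010111.
Byte 3: 0x97 = 10010111 (10xxxxxx ✓), payload 010111.
Concatenate: 0010010111010111 = 0x25D7 (16 bits → U+25D7).

U+25D7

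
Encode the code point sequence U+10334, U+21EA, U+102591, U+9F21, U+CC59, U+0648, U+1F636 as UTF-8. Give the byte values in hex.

U+10334: 4-byte form → F0 90 8C B4.
U+21EA: 3-byte form → E2 87 AA.
U+102591: 4-byte form → F4 82 96 91.
U+9F21: 3-byte form → E9 BC A1.
U+CC59: 3-byte form → EC B1 99.
U+0648: 2-byte form → D9 88.
U+1F636: 4-byte form → F0 9F 98 B6.
Concatenated (23 bytes): F0 90 8C B4 E2 87 AA F4 82 96 91 E9 BC A1 EC B1 99 D9 88 F0 9F 98 B6.

F0 90 8C B4 E2 87 AA F4 82 96 91 E9 BC A1 EC B1 99 D9 88 F0 9F 98 B6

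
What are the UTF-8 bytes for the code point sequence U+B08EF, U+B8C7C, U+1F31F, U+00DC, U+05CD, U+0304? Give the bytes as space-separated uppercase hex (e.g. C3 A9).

F2 B0 A3 AF F2 B8 B1 BC F0 9F 8C 9F C3 9C D7 8D CC 84

U+B08EF: 4-byte form → F2 B0 A3 AF.
U+B8C7C: 4-byte form → F2 B8 B1 BC.
U+1F31F: 4-byte form → F0 9F 8C 9F.
U+00DC: 2-byte form → C3 9C.
U+05CD: 2-byte form → D7 8D.
U+0304: 2-byte form → CC 84.
Concatenated (18 bytes): F2 B0 A3 AF F2 B8 B1 BC F0 9F 8C 9F C3 9C D7 8D CC 84.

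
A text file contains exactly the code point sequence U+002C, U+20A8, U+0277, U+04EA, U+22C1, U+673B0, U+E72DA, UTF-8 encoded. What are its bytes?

U+002C: 1-byte form → 2C.
U+20A8: 3-byte form → E2 82 A8.
U+0277: 2-byte form → C9 B7.
U+04EA: 2-byte form → D3 AA.
U+22C1: 3-byte form → E2 8B 81.
U+673B0: 4-byte form → F1 A7 8E B0.
U+E72DA: 4-byte form → F3 A7 8B 9A.
Concatenated (19 bytes): 2C E2 82 A8 C9 B7 D3 AA E2 8B 81 F1 A7 8E B0 F3 A7 8B 9A.

2C E2 82 A8 C9 B7 D3 AA E2 8B 81 F1 A7 8E B0 F3 A7 8B 9A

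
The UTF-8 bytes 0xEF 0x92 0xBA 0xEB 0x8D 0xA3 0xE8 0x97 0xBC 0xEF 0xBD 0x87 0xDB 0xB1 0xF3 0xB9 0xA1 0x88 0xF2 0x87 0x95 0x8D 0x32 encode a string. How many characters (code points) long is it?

8

Byte at offset 0: 0xEF = 11101111 → 3-byte char (#1). Advance 3.
Byte at offset 3: 0xEB = 11101011 → 3-byte char (#2). Advance 3.
Byte at offset 6: 0xE8 = 11101000 → 3-byte char (#3). Advance 3.
Byte at offset 9: 0xEF = 11101111 → 3-byte char (#4). Advance 3.
Byte at offset 12: 0xDB = 11011011 → 2-byte char (#5). Advance 2.
Byte at offset 14: 0xF3 = 11110011 → 4-byte char (#6). Advance 4.
Byte at offset 18: 0xF2 = 11110010 → 4-byte char (#7). Advance 4.
Byte at offset 22: 0x32 = 00110010 → 1-byte char (#8). Advance 1.
Reached end at offset 23 after 8 code points.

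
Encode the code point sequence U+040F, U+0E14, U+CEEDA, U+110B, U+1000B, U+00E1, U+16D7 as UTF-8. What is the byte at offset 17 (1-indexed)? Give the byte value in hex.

0xC3

1-indexed offset 17 is 0-indexed offset 16.
U+040F → 2-byte form D0 8F at offsets 0–1.
U+0E14 → 3-byte form E0 B8 94 at offsets 2–4.
U+CEEDA → 4-byte form F3 8E BB 9A at offsets 5–8.
U+110B → 3-byte form E1 84 8B at offsets 9–11.
U+1000B → 4-byte form F0 90 80 8B at offsets 12–15.
U+00E1 → 2-byte form C3 A1 at offsets 16–17.
Offset 16 falls in char 6's range; it's byte 1 of C3 A1 = 0xC3.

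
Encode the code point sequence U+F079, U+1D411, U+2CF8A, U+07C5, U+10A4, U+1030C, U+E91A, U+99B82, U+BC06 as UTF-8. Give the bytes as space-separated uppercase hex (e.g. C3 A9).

U+F079: 3-byte form → EF 81 B9.
U+1D411: 4-byte form → F0 9D 90 91.
U+2CF8A: 4-byte form → F0 AC BE 8A.
U+07C5: 2-byte form → DF 85.
U+10A4: 3-byte form → E1 82 A4.
U+1030C: 4-byte form → F0 90 8C 8C.
U+E91A: 3-byte form → EE A4 9A.
U+99B82: 4-byte form → F2 99 AE 82.
U+BC06: 3-byte form → EB B0 86.
Concatenated (30 bytes): EF 81 B9 F0 9D 90 91 F0 AC BE 8A DF 85 E1 82 A4 F0 90 8C 8C EE A4 9A F2 99 AE 82 EB B0 86.

EF 81 B9 F0 9D 90 91 F0 AC BE 8A DF 85 E1 82 A4 F0 90 8C 8C EE A4 9A F2 99 AE 82 EB B0 86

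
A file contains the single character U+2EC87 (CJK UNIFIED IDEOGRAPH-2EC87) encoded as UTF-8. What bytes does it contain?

F0 AE B2 87

U+2EC87 = 0x2EC87 = 191623 decimal. In range U+10000–U+10FFFF → 4-byte form: 11110xxx 10xxxxxx 10xxxxxx 10xxxxxx.
Binary (21 bits): 000101110110010000111.
Split 3+6+6+6: 000 | 101110 | 110010 | 000111.
Byte 1: 11110000 = 0xF0.
Byte 2: 10101110 = 0xAE.
Byte 3: 10110010 = 0xB2.
Byte 4: 10000111 = 0x87.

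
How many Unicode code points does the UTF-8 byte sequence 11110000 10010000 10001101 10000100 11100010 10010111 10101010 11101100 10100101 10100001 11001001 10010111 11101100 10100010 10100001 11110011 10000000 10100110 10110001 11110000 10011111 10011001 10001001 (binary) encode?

7

Byte at offset 0: 0xF0 = 11110000 → 4-byte char (#1). Advance 4.
Byte at offset 4: 0xE2 = 11100010 → 3-byte char (#2). Advance 3.
Byte at offset 7: 0xEC = 11101100 → 3-byte char (#3). Advance 3.
Byte at offset 10: 0xC9 = 11001001 → 2-byte char (#4). Advance 2.
Byte at offset 12: 0xEC = 11101100 → 3-byte char (#5). Advance 3.
Byte at offset 15: 0xF3 = 11110011 → 4-byte char (#6). Advance 4.
Byte at offset 19: 0xF0 = 11110000 → 4-byte char (#7). Advance 4.
Reached end at offset 23 after 7 code points.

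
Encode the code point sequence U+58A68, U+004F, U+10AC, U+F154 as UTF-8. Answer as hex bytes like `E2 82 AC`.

U+58A68: 4-byte form → F1 98 A9 A8.
U+004F: 1-byte form → 4F.
U+10AC: 3-byte form → E1 82 AC.
U+F154: 3-byte form → EF 85 94.
Concatenated (11 bytes): F1 98 A9 A8 4F E1 82 AC EF 85 94.

F1 98 A9 A8 4F E1 82 AC EF 85 94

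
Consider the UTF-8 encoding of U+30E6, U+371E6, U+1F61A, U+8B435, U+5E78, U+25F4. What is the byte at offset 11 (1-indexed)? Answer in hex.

1-indexed offset 11 is 0-indexed offset 10.
U+30E6 → 3-byte form E3 83 A6 at offsets 0–2.
U+371E6 → 4-byte form F0 B7 87 A6 at offsets 3–6.
U+1F61A → 4-byte form F0 9F 98 9A at offsets 7–10.
Offset 10 falls in char 3's range; it's byte 4 of F0 9F 98 9A = 0x9A.

0x9A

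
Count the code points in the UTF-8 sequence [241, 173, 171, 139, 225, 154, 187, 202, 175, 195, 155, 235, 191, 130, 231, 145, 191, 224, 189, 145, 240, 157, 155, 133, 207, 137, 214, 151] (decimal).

Byte at offset 0: 0xF1 = 11110001 → 4-byte char (#1). Advance 4.
Byte at offset 4: 0xE1 = 11100001 → 3-byte char (#2). Advance 3.
Byte at offset 7: 0xCA = 11001010 → 2-byte char (#3). Advance 2.
Byte at offset 9: 0xC3 = 11000011 → 2-byte char (#4). Advance 2.
Byte at offset 11: 0xEB = 11101011 → 3-byte char (#5). Advance 3.
Byte at offset 14: 0xE7 = 11100111 → 3-byte char (#6). Advance 3.
Byte at offset 17: 0xE0 = 11100000 → 3-byte char (#7). Advance 3.
Byte at offset 20: 0xF0 = 11110000 → 4-byte char (#8). Advance 4.
Byte at offset 24: 0xCF = 11001111 → 2-byte char (#9). Advance 2.
Byte at offset 26: 0xD6 = 11010110 → 2-byte char (#10). Advance 2.
Reached end at offset 28 after 10 code points.

10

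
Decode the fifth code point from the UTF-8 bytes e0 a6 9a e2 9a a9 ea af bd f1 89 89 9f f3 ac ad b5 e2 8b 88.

Offset 0: leading byte 0xE0 = 11100000 → 3-byte char #1 = E0 A6 9A.
Offset 3: leading byte 0xE2 = 11100010 → 3-byte char #2 = E2 9A A9.
Offset 6: leading byte 0xEA = 11101010 → 3-byte char #3 = EA AF BD.
Offset 9: leading byte 0xF1 = 11110001 → 4-byte char #4 = F1 89 89 9F.
Offset 13: leading byte 0xF3 = 11110011 → 4-byte char #5 = F3 AC AD B5.
Leading byte 0xF3 = 11110011 matches 11110xxx → 4-byte sequence.
Byte 1: 0xF3 = 11110011, payload 011 (3 bits).
Byte 2: 0xAC = 10101100 (10xxxxxx ✓), payload 101100.
Byte 3: 0xAD = 10101101 (10xxxxxx ✓), payload 101101.
Byte 4: 0xB5 = 10110101 (10xxxxxx ✓), payload 110101.
Concatenate: 011101100101101110101 = 0xECB75 (21 bits → U+ECB75).

U+ECB75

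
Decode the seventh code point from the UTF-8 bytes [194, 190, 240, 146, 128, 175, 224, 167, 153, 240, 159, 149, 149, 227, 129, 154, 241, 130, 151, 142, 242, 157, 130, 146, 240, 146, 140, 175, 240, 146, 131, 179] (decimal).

Offset 0: leading byte 0xC2 = 11000010 → 2-byte char #1 = C2 BE.
Offset 2: leading byte 0xF0 = 11110000 → 4-byte char #2 = F0 92 80 AF.
Offset 6: leading byte 0xE0 = 11100000 → 3-byte char #3 = E0 A7 99.
Offset 9: leading byte 0xF0 = 11110000 → 4-byte char #4 = F0 9F 95 95.
Offset 13: leading byte 0xE3 = 11100011 → 3-byte char #5 = E3 81 9A.
Offset 16: leading byte 0xF1 = 11110001 → 4-byte char #6 = F1 82 97 8E.
Offset 20: leading byte 0xF2 = 11110010 → 4-byte char #7 = F2 9D 82 92.
Leading byte 0xF2 = 11110010 matches 11110xxx → 4-byte sequence.
Byte 1: 0xF2 = 11110010, payload 010 (3 bits).
Byte 2: 0x9D = 10011101 (10xxxxxx ✓), payload 011101.
Byte 3: 0x82 = 10000010 (10xxxxxx ✓), payload 000010.
Byte 4: 0x92 = 10010010 (10xxxxxx ✓), payload 010010.
Concatenate: 010011101000010010010 = 0x9D092 (21 bits → U+9D092).

U+9D092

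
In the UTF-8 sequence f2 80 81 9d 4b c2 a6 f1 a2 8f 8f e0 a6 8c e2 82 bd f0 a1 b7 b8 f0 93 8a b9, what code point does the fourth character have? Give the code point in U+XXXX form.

U+623CF

Offset 0: leading byte 0xF2 = 11110010 → 4-byte char #1 = F2 80 81 9D.
Offset 4: leading byte 0x4B = 01001011 → 1-byte char #2 = 4B.
Offset 5: leading byte 0xC2 = 11000010 → 2-byte char #3 = C2 A6.
Offset 7: leading byte 0xF1 = 11110001 → 4-byte char #4 = F1 A2 8F 8F.
Leading byte 0xF1 = 11110001 matches 11110xxx → 4-byte sequence.
Byte 1: 0xF1 = 11110001, payload 001 (3 bits).
Byte 2: 0xA2 = 10100010 (10xxxxxx ✓), payload 100010.
Byte 3: 0x8F = 10001111 (10xxxxxx ✓), payload 001111.
Byte 4: 0x8F = 10001111 (10xxxxxx ✓), payload 001111.
Concatenate: 001100010001111001111 = 0x623CF (21 bits → U+623CF).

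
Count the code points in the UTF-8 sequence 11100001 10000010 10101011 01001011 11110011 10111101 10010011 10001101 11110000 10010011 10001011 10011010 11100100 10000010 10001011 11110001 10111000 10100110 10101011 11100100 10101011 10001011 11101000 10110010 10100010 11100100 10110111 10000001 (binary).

Byte at offset 0: 0xE1 = 11100001 → 3-byte char (#1). Advance 3.
Byte at offset 3: 0x4B = 01001011 → 1-byte char (#2). Advance 1.
Byte at offset 4: 0xF3 = 11110011 → 4-byte char (#3). Advance 4.
Byte at offset 8: 0xF0 = 11110000 → 4-byte char (#4). Advance 4.
Byte at offset 12: 0xE4 = 11100100 → 3-byte char (#5). Advance 3.
Byte at offset 15: 0xF1 = 11110001 → 4-byte char (#6). Advance 4.
Byte at offset 19: 0xE4 = 11100100 → 3-byte char (#7). Advance 3.
Byte at offset 22: 0xE8 = 11101000 → 3-byte char (#8). Advance 3.
Byte at offset 25: 0xE4 = 11100100 → 3-byte char (#9). Advance 3.
Reached end at offset 28 after 9 code points.

9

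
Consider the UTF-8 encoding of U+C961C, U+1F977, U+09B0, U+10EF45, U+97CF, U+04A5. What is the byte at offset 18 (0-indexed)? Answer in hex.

0xD2

U+C961C → 4-byte form F3 89 98 9C at offsets 0–3.
U+1F977 → 4-byte form F0 9F A5 B7 at offsets 4–7.
U+09B0 → 3-byte form E0 A6 B0 at offsets 8–10.
U+10EF45 → 4-byte form F4 8E BD 85 at offsets 11–14.
U+97CF → 3-byte form E9 9F 8F at offsets 15–17.
U+04A5 → 2-byte form D2 A5 at offsets 18–19.
Offset 18 falls in char 6's range; it's byte 1 of D2 A5 = 0xD2.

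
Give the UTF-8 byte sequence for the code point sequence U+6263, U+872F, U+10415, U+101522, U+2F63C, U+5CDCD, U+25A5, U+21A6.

E6 89 A3 E8 9C AF F0 90 90 95 F4 81 94 A2 F0 AF 98 BC F1 9C B7 8D E2 96 A5 E2 86 A6

U+6263: 3-byte form → E6 89 A3.
U+872F: 3-byte form → E8 9C AF.
U+10415: 4-byte form → F0 90 90 95.
U+101522: 4-byte form → F4 81 94 A2.
U+2F63C: 4-byte form → F0 AF 98 BC.
U+5CDCD: 4-byte form → F1 9C B7 8D.
U+25A5: 3-byte form → E2 96 A5.
U+21A6: 3-byte form → E2 86 A6.
Concatenated (28 bytes): E6 89 A3 E8 9C AF F0 90 90 95 F4 81 94 A2 F0 AF 98 BC F1 9C B7 8D E2 96 A5 E2 86 A6.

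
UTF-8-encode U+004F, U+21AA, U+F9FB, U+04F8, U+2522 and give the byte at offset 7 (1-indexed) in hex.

1-indexed offset 7 is 0-indexed offset 6.
U+004F → 1-byte form 4F at offsets 0–0.
U+21AA → 3-byte form E2 86 AA at offsets 1–3.
U+F9FB → 3-byte form EF A7 BB at offsets 4–6.
Offset 6 falls in char 3's range; it's byte 3 of EF A7 BB = 0xBB.

0xBB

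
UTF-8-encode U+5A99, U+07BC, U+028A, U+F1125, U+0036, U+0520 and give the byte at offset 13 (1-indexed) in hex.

1-indexed offset 13 is 0-indexed offset 12.
U+5A99 → 3-byte form E5 AA 99 at offsets 0–2.
U+07BC → 2-byte form DE BC at offsets 3–4.
U+028A → 2-byte form CA 8A at offsets 5–6.
U+F1125 → 4-byte form F3 B1 84 A5 at offsets 7–10.
U+0036 → 1-byte form 36 at offsets 11–11.
U+0520 → 2-byte form D4 A0 at offsets 12–13.
Offset 12 falls in char 6's range; it's byte 1 of D4 A0 = 0xD4.

0xD4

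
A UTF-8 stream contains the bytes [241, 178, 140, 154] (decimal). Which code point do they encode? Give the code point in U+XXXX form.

U+7231A

Leading byte 0xF1 = 11110001 matches 11110xxx → 4-byte sequence.
Byte 1: 0xF1 = 11110001, payload 001 (3 bits).
Byte 2: 0xB2 = 10110010 (10xxxxxx ✓), payload 110010.
Byte 3: 0x8C = 10001100 (10xxxxxx ✓), payload 001100.
Byte 4: 0x9A = 10011010 (10xxxxxx ✓), payload 011010.
Concatenate: 001110010001100011010 = 0x7231A (21 bits → U+7231A).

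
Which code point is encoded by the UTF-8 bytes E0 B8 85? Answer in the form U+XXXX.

Leading byte 0xE0 = 11100000 matches 1110xxxx → 3-byte sequence.
Byte 1: 0xE0 = 11100000, payload 0000 (4 bits).
Byte 2: 0xB8 = 10111000 (10xxxxxx ✓), payload 111000.
Byte 3: 0x85 = 10000101 (10xxxxxx ✓), payload 000101.
Concatenate: 0000111000000101 = 0xE05 (16 bits → U+0E05).

U+0E05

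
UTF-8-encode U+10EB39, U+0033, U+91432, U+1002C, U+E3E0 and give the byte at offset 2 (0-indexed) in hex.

U+10EB39 → 4-byte form F4 8E AC B9 at offsets 0–3.
Offset 2 falls in char 1's range; it's byte 3 of F4 8E AC B9 = 0xAC.

0xAC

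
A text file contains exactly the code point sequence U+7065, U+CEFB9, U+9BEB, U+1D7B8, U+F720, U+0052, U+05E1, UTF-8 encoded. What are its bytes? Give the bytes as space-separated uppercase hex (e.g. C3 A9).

U+7065: 3-byte form → E7 81 A5.
U+CEFB9: 4-byte form → F3 8E BE B9.
U+9BEB: 3-byte form → E9 AF AB.
U+1D7B8: 4-byte form → F0 9D 9E B8.
U+F720: 3-byte form → EF 9C A0.
U+0052: 1-byte form → 52.
U+05E1: 2-byte form → D7 A1.
Concatenated (20 bytes): E7 81 A5 F3 8E BE B9 E9 AF AB F0 9D 9E B8 EF 9C A0 52 D7 A1.

E7 81 A5 F3 8E BE B9 E9 AF AB F0 9D 9E B8 EF 9C A0 52 D7 A1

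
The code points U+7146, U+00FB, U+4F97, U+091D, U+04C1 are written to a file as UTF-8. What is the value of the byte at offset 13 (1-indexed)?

0x81

1-indexed offset 13 is 0-indexed offset 12.
U+7146 → 3-byte form E7 85 86 at offsets 0–2.
U+00FB → 2-byte form C3 BB at offsets 3–4.
U+4F97 → 3-byte form E4 BE 97 at offsets 5–7.
U+091D → 3-byte form E0 A4 9D at offsets 8–10.
U+04C1 → 2-byte form D3 81 at offsets 11–12.
Offset 12 falls in char 5's range; it's byte 2 of D3 81 = 0x81.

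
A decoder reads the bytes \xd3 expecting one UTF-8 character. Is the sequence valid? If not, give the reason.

invalid (sequence truncated)

Leading byte 0xD3 = 11010011 → 2-byte form, but only 1 byte is present.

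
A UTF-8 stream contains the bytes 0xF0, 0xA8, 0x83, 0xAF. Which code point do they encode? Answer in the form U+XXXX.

U+280EF

Leading byte 0xF0 = 11110000 matches 11110xxx → 4-byte sequence.
Byte 1: 0xF0 = 11110000, payload 000 (3 bits).
Byte 2: 0xA8 = 10101000 (10xxxxxx ✓), payload 101000.
Byte 3: 0x83 = 10000011 (10xxxxxx ✓), payload 000011.
Byte 4: 0xAF = 10101111 (10xxxxxx ✓), payload 101111.
Concatenate: 000101000000011101111 = 0x280EF (21 bits → U+280EF).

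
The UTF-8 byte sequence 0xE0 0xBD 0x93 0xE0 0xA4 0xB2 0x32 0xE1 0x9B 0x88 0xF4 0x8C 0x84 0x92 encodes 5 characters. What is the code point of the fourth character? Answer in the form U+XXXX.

U+16C8

Offset 0: leading byte 0xE0 = 11100000 → 3-byte char #1 = E0 BD 93.
Offset 3: leading byte 0xE0 = 11100000 → 3-byte char #2 = E0 A4 B2.
Offset 6: leading byte 0x32 = 00110010 → 1-byte char #3 = 32.
Offset 7: leading byte 0xE1 = 11100001 → 3-byte char #4 = E1 9B 88.
Leading byte 0xE1 = 11100001 matches 1110xxxx → 3-byte sequence.
Byte 1: 0xE1 = 11100001, payload 0001 (4 bits).
Byte 2: 0x9B = 10011011 (10xxxxxx ✓), payload 011011.
Byte 3: 0x88 = 10001000 (10xxxxxx ✓), payload 001000.
Concatenate: 0001011011001000 = 0x16C8 (16 bits → U+16C8).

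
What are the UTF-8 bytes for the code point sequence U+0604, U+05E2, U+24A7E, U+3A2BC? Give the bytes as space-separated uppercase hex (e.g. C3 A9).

U+0604: 2-byte form → D8 84.
U+05E2: 2-byte form → D7 A2.
U+24A7E: 4-byte form → F0 A4 A9 BE.
U+3A2BC: 4-byte form → F0 BA 8A BC.
Concatenated (12 bytes): D8 84 D7 A2 F0 A4 A9 BE F0 BA 8A BC.

D8 84 D7 A2 F0 A4 A9 BE F0 BA 8A BC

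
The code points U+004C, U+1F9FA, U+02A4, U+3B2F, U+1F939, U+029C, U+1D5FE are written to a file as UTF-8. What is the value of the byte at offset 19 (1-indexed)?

1-indexed offset 19 is 0-indexed offset 18.
U+004C → 1-byte form 4C at offsets 0–0.
U+1F9FA → 4-byte form F0 9F A7 BA at offsets 1–4.
U+02A4 → 2-byte form CA A4 at offsets 5–6.
U+3B2F → 3-byte form E3 AC AF at offsets 7–9.
U+1F939 → 4-byte form F0 9F A4 B9 at offsets 10–13.
U+029C → 2-byte form CA 9C at offsets 14–15.
U+1D5FE → 4-byte form F0 9D 97 BE at offsets 16–19.
Offset 18 falls in char 7's range; it's byte 3 of F0 9D 97 BE = 0x97.

0x97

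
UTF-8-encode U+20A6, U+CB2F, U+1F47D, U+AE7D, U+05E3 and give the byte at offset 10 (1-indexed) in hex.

0xBD

1-indexed offset 10 is 0-indexed offset 9.
U+20A6 → 3-byte form E2 82 A6 at offsets 0–2.
U+CB2F → 3-byte form EC AC AF at offsets 3–5.
U+1F47D → 4-byte form F0 9F 91 BD at offsets 6–9.
Offset 9 falls in char 3's range; it's byte 4 of F0 9F 91 BD = 0xBD.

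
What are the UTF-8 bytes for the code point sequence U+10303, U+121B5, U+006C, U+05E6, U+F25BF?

F0 90 8C 83 F0 92 86 B5 6C D7 A6 F3 B2 96 BF

U+10303: 4-byte form → F0 90 8C 83.
U+121B5: 4-byte form → F0 92 86 B5.
U+006C: 1-byte form → 6C.
U+05E6: 2-byte form → D7 A6.
U+F25BF: 4-byte form → F3 B2 96 BF.
Concatenated (15 bytes): F0 90 8C 83 F0 92 86 B5 6C D7 A6 F3 B2 96 BF.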